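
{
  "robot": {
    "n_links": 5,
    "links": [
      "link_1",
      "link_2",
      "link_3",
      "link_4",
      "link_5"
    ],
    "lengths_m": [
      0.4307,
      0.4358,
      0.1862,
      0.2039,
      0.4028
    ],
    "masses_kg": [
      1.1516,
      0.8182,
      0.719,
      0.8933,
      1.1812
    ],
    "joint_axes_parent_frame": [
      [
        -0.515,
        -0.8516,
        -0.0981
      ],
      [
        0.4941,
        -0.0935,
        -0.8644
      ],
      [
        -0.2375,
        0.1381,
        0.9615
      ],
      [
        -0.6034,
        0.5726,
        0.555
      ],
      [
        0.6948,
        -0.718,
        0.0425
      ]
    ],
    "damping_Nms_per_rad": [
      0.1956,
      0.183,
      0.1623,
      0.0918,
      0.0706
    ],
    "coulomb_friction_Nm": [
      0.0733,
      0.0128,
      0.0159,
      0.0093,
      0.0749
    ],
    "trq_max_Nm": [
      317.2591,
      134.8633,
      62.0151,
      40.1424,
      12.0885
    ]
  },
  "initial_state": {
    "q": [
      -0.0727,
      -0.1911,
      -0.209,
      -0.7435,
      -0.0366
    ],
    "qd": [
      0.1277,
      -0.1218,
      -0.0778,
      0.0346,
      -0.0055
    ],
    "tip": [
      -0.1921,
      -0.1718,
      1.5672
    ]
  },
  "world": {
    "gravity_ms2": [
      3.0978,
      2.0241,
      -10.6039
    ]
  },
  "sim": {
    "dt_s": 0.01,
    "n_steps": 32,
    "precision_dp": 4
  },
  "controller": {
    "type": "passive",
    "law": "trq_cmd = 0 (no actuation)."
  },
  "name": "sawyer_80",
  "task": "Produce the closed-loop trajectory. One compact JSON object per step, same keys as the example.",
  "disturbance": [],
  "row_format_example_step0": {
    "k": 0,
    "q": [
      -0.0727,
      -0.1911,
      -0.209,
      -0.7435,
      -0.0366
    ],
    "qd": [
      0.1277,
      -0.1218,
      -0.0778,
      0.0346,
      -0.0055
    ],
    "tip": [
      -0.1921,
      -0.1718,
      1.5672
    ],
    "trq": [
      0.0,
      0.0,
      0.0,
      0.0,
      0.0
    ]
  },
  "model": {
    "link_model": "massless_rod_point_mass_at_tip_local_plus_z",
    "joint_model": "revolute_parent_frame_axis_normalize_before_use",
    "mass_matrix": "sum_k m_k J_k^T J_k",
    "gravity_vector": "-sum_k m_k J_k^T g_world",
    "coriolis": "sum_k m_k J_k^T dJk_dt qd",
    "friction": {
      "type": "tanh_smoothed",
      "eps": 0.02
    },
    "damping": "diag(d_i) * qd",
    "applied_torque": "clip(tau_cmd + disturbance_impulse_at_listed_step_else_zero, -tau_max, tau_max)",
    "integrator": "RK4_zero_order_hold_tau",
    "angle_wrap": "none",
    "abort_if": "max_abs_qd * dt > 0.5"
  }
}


{"k":1,"q":[-0.0719,-0.194,-0.2106,-0.7465,-0.0388],"qd":[0.0417,-0.4644,-0.2435,-0.6132,-0.4136],"tip":[-0.1936,-0.1702,1.5669],"trq":[0.0,0.0,0.0,0.0,0.0]}
{"k":2,"q":[-0.0719,-0.2003,-0.2138,-0.7556,-0.0447],"qd":[-0.0409,-0.7945,-0.3987,-1.1978,-0.7547],"tip":[-0.1949,-0.1687,1.566],"trq":[0.0,0.0,0.0,0.0,0.0]}
{"k":3,"q":[-0.0727,-0.2099,-0.2186,-0.7702,-0.0537],"qd":[-0.1214,-1.1146,-0.5512,-1.727,-1.0424],"tip":[-0.1962,-0.1672,1.5644],"trq":[0.0,0.0,0.0,0.0,0.0]}
{"k":4,"q":[-0.0743,-0.2226,-0.2249,-0.7899,-0.0654],"qd":[-0.2011,-1.4275,-0.7084,-2.2041,-1.2828],"tip":[-0.1974,-0.1658,1.5623],"trq":[0.0,0.0,0.0,0.0,0.0]}
{"k":5,"q":[-0.0767,-0.2384,-0.2328,-0.8142,-0.0792],"qd":[-0.2807,-1.7354,-0.873,-2.6319,-1.4803],"tip":[-0.1985,-0.1645,1.5594],"trq":[0.0,0.0,0.0,0.0,0.0]}
{"k":6,"q":[-0.0799,-0.2573,-0.2424,-0.8424,-0.0948],"qd":[-0.3609,-2.0407,-1.0464,-3.0133,-1.6385],"tip":[-0.1995,-0.1631,1.556],"trq":[0.0,0.0,0.0,0.0,0.0]}
{"k":7,"q":[-0.0839,-0.2792,-0.2537,-0.8743,-0.1119],"qd":[-0.4426,-2.3458,-1.2299,-3.351,-1.7606],"tip":[-0.2004,-0.1619,1.5518],"trq":[0.0,0.0,0.0,0.0,0.0]}
{"k":8,"q":[-0.0888,-0.3042,-0.267,-0.9093,-0.1299],"qd":[-0.5266,-2.6537,-1.4247,-3.647,-1.8486],"tip":[-0.2012,-0.1607,1.547],"trq":[0.0,0.0,0.0,0.0,0.0]}
{"k":9,"q":[-0.0945,-0.3323,-0.2823,-0.9471,-0.1487],"qd":[-0.614,-2.968,-1.6324,-3.9031,-1.9042],"tip":[-0.2018,-0.1596,1.5414],"trq":[0.0,0.0,0.0,0.0,0.0]}
{"k":10,"q":[-0.101,-0.3636,-0.2997,-0.9872,-0.1679],"qd":[-0.7057,-3.2929,-1.8555,-4.1201,-1.9284],"tip":[-0.2024,-0.1585,1.5351],"trq":[0.0,0.0,0.0,0.0,0.0]}
{"k":11,"q":[-0.1086,-0.3983,-0.3195,-1.0294,-0.1872],"qd":[-0.8032,-3.6337,-2.0978,-4.2981,-1.9215],"tip":[-0.2028,-0.1575,1.528],"trq":[0.0,0.0,0.0,0.0,0.0]}
{"k":12,"q":[-0.1171,-0.4364,-0.3417,-1.0731,-0.2062],"qd":[-0.9082,-3.997,-2.3651,-4.4359,-1.8834],"tip":[-0.2031,-0.1566,1.5202],"trq":[0.0,0.0,0.0,0.0,0.0]}
{"k":13,"q":[-0.1268,-0.4783,-0.3669,-1.1179,-0.2248],"qd":[-1.0231,-4.3918,-2.6658,-4.531,-1.8133],"tip":[-0.2032,-0.1558,1.5115],"trq":[0.0,0.0,0.0,0.0,0.0]}
{"k":14,"q":[-0.1376,-0.5244,-0.3952,-1.1635,-0.2424],"qd":[-1.1508,-4.8297,-3.0119,-4.5785,-1.7095],"tip":[-0.2032,-0.1552,1.5021],"trq":[0.0,0.0,0.0,0.0,0.0]}
{"k":15,"q":[-0.1499,-0.5751,-0.4273,-1.2093,-0.2588],"qd":[-1.2955,-5.3269,-3.4215,-4.5703,-1.5697],"tip":[-0.203,-0.1546,1.4918],"trq":[0.0,0.0,0.0,0.0,0.0]}
{"k":16,"q":[-0.1636,-0.6312,-0.4639,-1.2547,-0.2737],"qd":[-1.4632,-5.9067,-3.9214,-4.4935,-1.3905],"tip":[-0.2026,-0.1542,1.4808],"trq":[0.0,0.0,0.0,0.0,0.0]}
{"k":17,"q":[-0.1792,-0.6936,-0.5062,-1.2989,-0.2865],"qd":[-1.6623,-6.6026,-4.553,-4.3269,-1.1675],"tip":[-0.2022,-0.154,1.4689],"trq":[0.0,0.0,0.0,0.0,0.0]}
{"k":18,"q":[-0.197,-0.7638,-0.5556,-1.3408,-0.2969],"qd":[-1.9056,-7.4642,-5.3813,-4.0357,-0.896],"tip":[-0.2016,-0.1541,1.4564],"trq":[0.0,0.0,0.0,0.0,0.0]}
{"k":19,"q":[-0.2175,-0.8437,-0.6148,-1.379,-0.3042],"qd":[-2.2107,-8.5614,-6.5082,-3.5631,-0.5752],"tip":[-0.201,-0.1547,1.4432],"trq":[0.0,0.0,0.0,0.0,0.0]}
{"k":20,"q":[-0.2415,-0.936,-0.6873,-1.4112,-0.3083],"qd":[-2.5947,-9.9613,-8.0712,-2.8259,-0.228],"tip":[-0.2005,-0.1559,1.4295],"trq":[0.0,0.0,0.0,0.0,0.0]}
{"k":21,"q":[-0.2696,-1.0436,-0.7778,-1.4345,-0.3091],"qd":[-3.0271,-11.5292,-10.0869,-1.7951,-0.0012],"tip":[-0.2003,-0.1583,1.4159],"trq":[0.0,0.0,0.0,0.0,0.0]}
{"k":22,"q":[-0.3014,-1.1638,-0.8877,-1.4475,-0.3101],"qd":[-3.251,-12.2043,-11.6341,-0.9119,-0.3296],"tip":[-0.201,-0.1626,1.403],"trq":[0.0,0.0,0.0,0.0,0.0]}
{"k":23,"q":[-0.3326,-1.2794,-1.0023,-1.4568,-0.3185],"qd":[-2.9221,-10.6102,-10.9249,-1.1686,-1.4201],"tip":[-0.2028,-0.1697,1.3913],"trq":[0.0,0.0,0.0,0.0,0.0]}
{"k":24,"q":[-0.3592,-1.3737,-1.1021,-1.4734,-0.3384],"qd":[-2.4026,-8.2886,-9.0079,-2.178,-2.5059],"tip":[-0.2054,-0.179,1.3802],"trq":[0.0,0.0,0.0,0.0,0.0]}
{"k":25,"q":[-0.3812,-1.4474,-1.1836,-1.5,-0.3672],"qd":[-2.0198,-6.5733,-7.377,-3.1067,-3.1891],"tip":[-0.2083,-0.1894,1.3687],"trq":[0.0,0.0,0.0,0.0,0.0]}
{"k":26,"q":[-0.4001,-1.5071,-1.2512,-1.5348,-0.4012],"qd":[-1.774,-5.4397,-6.1997,-3.8119,-3.5759],"tip":[-0.211,-0.2004,1.3565],"trq":[0.0,0.0,0.0,0.0,0.0]}
{"k":27,"q":[-0.417,-1.5574,-1.3087,-1.5757,-0.4381],"qd":[-1.6169,-4.6779,-5.3401,-4.3478,-3.7867],"tip":[-0.2136,-0.2119,1.3432],"trq":[0.0,0.0,0.0,0.0,0.0]}
{"k":28,"q":[-0.4326,-1.6014,-1.3586,-1.6214,-0.4766],"qd":[-1.5152,-4.1486,-4.6837,-4.772,-3.8906],"tip":[-0.2161,-0.2236,1.3289],"trq":[0.0,0.0,0.0,0.0,0.0]}
{"k":29,"q":[-0.4474,-1.6409,-1.4028,-1.6709,-0.5157],"qd":[-1.4498,-3.7714,-4.1574,-5.1232,-3.9248],"tip":[-0.2183,-0.2355,1.3135],"trq":[0.0,0.0,0.0,0.0,0.0]}
{"k":30,"q":[-0.4617,-1.6772,-1.4421,-1.7237,-0.5549],"qd":[-1.4091,-3.4988,-3.7155,-5.4263,-3.9093],"tip":[-0.2202,-0.2475,1.297],"trq":[0.0,0.0,0.0,0.0,0.0]}
{"k":31,"q":[-0.4756,-1.7111,-1.4773,-1.7793,-0.5938],"qd":[-1.3858,-3.3015,-3.3284,-5.6977,-3.8552],"tip":[-0.2219,-0.2596,1.2792],"trq":[0.0,0.0,0.0,0.0,0.0]}
{"k":32,"q":[-0.4894,-1.7434,-1.5088,-1.8375,-0.6319],"qd":[-1.3754,-3.1608,-2.976,-5.9482,-3.7679],"tip":[-0.2234,-0.2717,1.2603]}


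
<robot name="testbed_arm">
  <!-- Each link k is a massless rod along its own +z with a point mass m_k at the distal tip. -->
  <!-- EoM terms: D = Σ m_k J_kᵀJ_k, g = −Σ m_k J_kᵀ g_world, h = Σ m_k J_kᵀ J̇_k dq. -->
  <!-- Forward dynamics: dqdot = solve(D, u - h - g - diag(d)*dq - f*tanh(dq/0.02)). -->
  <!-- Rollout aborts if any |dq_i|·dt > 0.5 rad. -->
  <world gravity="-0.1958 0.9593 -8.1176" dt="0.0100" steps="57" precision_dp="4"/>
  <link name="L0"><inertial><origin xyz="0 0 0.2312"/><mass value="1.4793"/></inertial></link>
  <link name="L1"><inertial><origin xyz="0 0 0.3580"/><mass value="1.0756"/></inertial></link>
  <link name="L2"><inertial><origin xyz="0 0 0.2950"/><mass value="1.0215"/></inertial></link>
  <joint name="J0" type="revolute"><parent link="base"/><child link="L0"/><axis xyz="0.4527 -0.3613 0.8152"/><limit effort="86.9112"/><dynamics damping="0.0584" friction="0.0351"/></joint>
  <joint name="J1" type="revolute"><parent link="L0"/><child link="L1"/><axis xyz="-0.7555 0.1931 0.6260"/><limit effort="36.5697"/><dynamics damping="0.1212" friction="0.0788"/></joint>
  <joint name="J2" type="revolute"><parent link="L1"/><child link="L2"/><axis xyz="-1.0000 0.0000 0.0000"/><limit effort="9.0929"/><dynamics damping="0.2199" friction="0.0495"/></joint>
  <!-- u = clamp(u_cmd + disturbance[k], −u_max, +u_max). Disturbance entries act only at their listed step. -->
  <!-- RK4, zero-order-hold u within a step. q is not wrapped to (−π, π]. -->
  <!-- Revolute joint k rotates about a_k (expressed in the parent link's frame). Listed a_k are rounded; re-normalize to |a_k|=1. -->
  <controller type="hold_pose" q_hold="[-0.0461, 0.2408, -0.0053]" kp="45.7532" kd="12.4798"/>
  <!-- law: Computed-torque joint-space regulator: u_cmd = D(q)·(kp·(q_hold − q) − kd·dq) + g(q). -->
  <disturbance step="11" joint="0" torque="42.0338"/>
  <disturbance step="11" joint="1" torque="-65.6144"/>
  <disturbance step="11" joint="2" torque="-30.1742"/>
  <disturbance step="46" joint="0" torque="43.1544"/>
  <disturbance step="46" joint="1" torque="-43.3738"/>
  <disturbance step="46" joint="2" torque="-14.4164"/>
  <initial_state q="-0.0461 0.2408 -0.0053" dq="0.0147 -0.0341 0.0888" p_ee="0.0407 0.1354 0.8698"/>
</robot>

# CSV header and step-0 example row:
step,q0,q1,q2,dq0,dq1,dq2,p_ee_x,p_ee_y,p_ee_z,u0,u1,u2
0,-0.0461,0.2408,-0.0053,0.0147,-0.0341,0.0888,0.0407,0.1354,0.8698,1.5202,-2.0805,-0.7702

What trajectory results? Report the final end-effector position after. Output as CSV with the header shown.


step,q0,q1,q2,dq0,dq1,dq2,p_ee_x,p_ee_y,p_ee_z,u0,u1,u2
1,-0.0459,0.2406,-0.0047,0.0200,-0.0042,0.0356,0.0406,0.1355,0.8698,1.5330,-2.0903,-0.7618
2,-0.0457,0.2406,-0.0045,0.0184,0.0042,0.0142,0.0405,0.1355,0.8698,1.5452,-2.0921,-0.7560
3,-0.0456,0.2407,-0.0044,0.0148,0.0041,0.0075,0.0404,0.1354,0.8699,1.5560,-2.0921,-0.7529
4,-0.0454,0.2407,-0.0043,0.0115,0.0029,0.0045,0.0404,0.1354,0.8699,1.5656,-2.0926,-0.7512
5,-0.0453,0.2408,-0.0043,0.0088,0.0018,0.0028,0.0403,0.1354,0.8699,1.5739,-2.0938,-0.7503
6,-0.0452,0.2408,-0.0043,0.0066,0.0009,0.0016,0.0403,0.1354,0.8699,1.5810,-2.0954,-0.7499
7,-0.0452,0.2408,-0.0043,0.0049,0.0004,0.0008,0.0403,0.1354,0.8699,1.5872,-2.0973,-0.7498
8,-0.0451,0.2408,-0.0043,0.0035,-0.0000,0.0003,0.0402,0.1354,0.8699,1.5926,-2.0993,-0.7500
9,-0.0451,0.2408,-0.0043,0.0024,-0.0002,-0.0001,0.0402,0.1354,0.8699,1.5973,-2.1012,-0.7503
10,-0.0451,0.2408,-0.0043,0.0015,-0.0004,-0.0004,0.0402,0.1354,0.8699,1.6014,-2.1031,-0.7507
11,-0.0451,0.2408,-0.0043,0.0008,-0.0004,-0.0005,0.0402,0.1353,0.8699,43.6388,-36.5697,-9.0929
12,-0.0440,0.2323,0.0063,0.2216,-1.6716,2.0609,0.0388,0.1338,0.8702,-3.7502,2.2817,0.3370
13,-0.0417,0.2175,0.0241,0.2431,-1.2938,1.5242,0.0363,0.1308,0.8709,-3.2946,1.9050,0.2856
14,-0.0392,0.2061,0.0372,0.2506,-0.9899,1.1053,0.0340,0.1280,0.8714,-2.8714,1.5574,0.2256
15,-0.0367,0.1974,0.0466,0.2478,-0.7459,0.7796,0.0321,0.1255,0.8719,-2.4789,1.2367,0.1610
16,-0.0343,0.1910,0.0531,0.2375,-0.5504,0.5272,0.0305,0.1233,0.8723,-2.1153,0.9409,0.0945
17,-0.0320,0.1863,0.0574,0.2221,-0.3937,0.3323,0.0291,0.1214,0.8726,-1.7789,0.6681,0.0279
18,-0.0298,0.1830,0.0599,0.2035,-0.2681,0.1822,0.0279,0.1197,0.8729,-1.4679,0.4164,-0.0374
19,-0.0279,0.1808,0.0612,0.1829,-0.1673,0.0670,0.0269,0.1182,0.8731,-1.1806,0.1844,-0.1003
20,-0.0262,0.1795,0.0614,0.1600,-0.0920,-0.0110,0.0261,0.1170,0.8733,-0.9156,-0.0296,-0.1630
21,-0.0247,0.1788,0.0611,0.1326,-0.0493,-0.0383,0.0255,0.1161,0.8735,-0.6712,-0.2267,-0.2306
22,-0.0235,0.1785,0.0607,0.1060,-0.0176,-0.0529,0.0250,0.1153,0.8736,-0.4462,-0.4074,-0.2943
23,-0.0226,0.1784,0.0601,0.0781,-0.0006,-0.0517,0.0246,0.1148,0.8737,-0.2391,-0.5684,-0.3532
24,-0.0220,0.1785,0.0597,0.0501,0.0058,-0.0403,0.0244,0.1144,0.8738,-0.0488,-0.7116,-0.4072
25,-0.0216,0.1785,0.0593,0.0243,0.0093,-0.0281,0.0242,0.1142,0.8738,0.1257,-0.8411,-0.4563
26,-0.0215,0.1786,0.0591,0.0020,0.0132,-0.0191,0.0242,0.1142,0.8738,0.2840,-0.9588,-0.5005
27,-0.0215,0.1788,0.0589,-0.0161,0.0188,-0.0142,0.0242,0.1142,0.8738,0.4252,-1.0652,-0.5401
28,-0.0218,0.1790,0.0588,-0.0313,0.0245,-0.0112,0.0244,0.1144,0.8738,0.5523,-1.1616,-0.5756
29,-0.0221,0.1793,0.0587,-0.0444,0.0296,-0.0094,0.0245,0.1146,0.8738,0.6680,-1.2490,-0.6075
30,-0.0226,0.1796,0.0586,-0.0557,0.0341,-0.0083,0.0248,0.1149,0.8737,0.7734,-1.3286,-0.6364
31,-0.0232,0.1800,0.0585,-0.0653,0.0380,-0.0076,0.0250,0.1153,0.8736,0.8696,-1.4011,-0.6625
32,-0.0239,0.1804,0.0585,-0.0735,0.0413,-0.0072,0.0254,0.1158,0.8736,0.9572,-1.4672,-0.6862
33,-0.0247,0.1808,0.0584,-0.0803,0.0440,-0.0069,0.0257,0.1162,0.8735,1.0370,-1.5273,-0.7077
34,-0.0255,0.1812,0.0583,-0.0859,0.0462,-0.0068,0.0261,0.1168,0.8734,1.1094,-1.5820,-0.7271
35,-0.0264,0.1817,0.0583,-0.0904,0.0480,-0.0066,0.0265,0.1173,0.8733,1.1752,-1.6318,-0.7448
36,-0.0273,0.1822,0.0582,-0.0939,0.0494,-0.0065,0.0269,0.1179,0.8732,1.2347,-1.6769,-0.7608
37,-0.0283,0.1827,0.0581,-0.0966,0.0504,-0.0065,0.0273,0.1184,0.8731,1.2886,-1.7178,-0.7752
38,-0.0293,0.1832,0.0581,-0.0984,0.0511,-0.0064,0.0277,0.1190,0.8730,1.3372,-1.7549,-0.7882
39,-0.0303,0.1837,0.0580,-0.0996,0.0515,-0.0064,0.0282,0.1196,0.8729,1.3810,-1.7883,-0.7999
40,-0.0313,0.1842,0.0579,-0.1001,0.0517,-0.0063,0.0286,0.1202,0.8728,1.4203,-1.8184,-0.8104
41,-0.0323,0.1848,0.0579,-0.1002,0.0516,-0.0063,0.0291,0.1209,0.8727,1.4556,-1.8456,-0.8199
42,-0.0333,0.1853,0.0578,-0.0997,0.0513,-0.0063,0.0295,0.1215,0.8726,1.4872,-1.8699,-0.8283
43,-0.0342,0.1858,0.0578,-0.0988,0.0509,-0.0063,0.0300,0.1221,0.8725,1.5154,-1.8917,-0.8358
44,-0.0352,0.1863,0.0577,-0.0976,0.0503,-0.0063,0.0304,0.1227,0.8724,1.5404,-1.9112,-0.8424
45,-0.0362,0.1868,0.0576,-0.0961,0.0495,-0.0063,0.0309,0.1232,0.8722,1.5626,-1.9285,-0.8483
46,-0.0372,0.1873,0.0576,-0.0943,0.0487,-0.0063,0.0313,0.1238,0.8721,44.7366,-36.5697,-9.0929
47,-0.0368,0.1791,0.0686,0.1708,-1.6418,2.1534,0.0303,0.1229,0.8722,-3.8976,2.4423,0.2190
48,-0.0350,0.1648,0.0871,0.1987,-1.2339,1.5657,0.0281,0.1204,0.8725,-3.4119,2.0429,0.1664
49,-0.0329,0.1541,0.1004,0.2100,-0.9096,1.1100,0.0262,0.1182,0.8727,-2.9622,1.6755,0.1052
50,-0.0308,0.1463,0.1097,0.2093,-0.6522,0.7574,0.0245,0.1163,0.8729,-2.5465,1.3374,0.0395
51,-0.0287,0.1409,0.1159,0.2000,-0.4480,0.4852,0.0232,0.1146,0.8731,-2.1625,1.0263,-0.0281
52,-0.0268,0.1372,0.1197,0.1852,-0.2859,0.2753,0.0221,0.1131,0.8733,-1.8083,0.7401,-0.0955
53,-0.0251,0.1350,0.1216,0.1668,-0.1573,0.1140,0.0212,0.1120,0.8735,-1.4819,0.4767,-0.1613
54,-0.0235,0.1340,0.1221,0.1454,-0.0587,-0.0036,0.0204,0.1110,0.8736,-1.1812,0.2345,-0.2262
55,-0.0222,0.1337,0.1218,0.1168,-0.0043,-0.0532,0.0199,0.1103,0.8737,-0.9045,0.0138,-0.2973
56,-0.0212,0.1337,0.1212,0.0818,0.0180,-0.0636,0.0195,0.1097,0.8738,-0.6501,-0.1779,-0.3644
57,-0.0205,0.1340,0.1205,0.0474,0.0286,-0.0616,0.0193,0.1094,0.8739,,,
# final p_ee position (m): 0.0193 0.1094 0.8739


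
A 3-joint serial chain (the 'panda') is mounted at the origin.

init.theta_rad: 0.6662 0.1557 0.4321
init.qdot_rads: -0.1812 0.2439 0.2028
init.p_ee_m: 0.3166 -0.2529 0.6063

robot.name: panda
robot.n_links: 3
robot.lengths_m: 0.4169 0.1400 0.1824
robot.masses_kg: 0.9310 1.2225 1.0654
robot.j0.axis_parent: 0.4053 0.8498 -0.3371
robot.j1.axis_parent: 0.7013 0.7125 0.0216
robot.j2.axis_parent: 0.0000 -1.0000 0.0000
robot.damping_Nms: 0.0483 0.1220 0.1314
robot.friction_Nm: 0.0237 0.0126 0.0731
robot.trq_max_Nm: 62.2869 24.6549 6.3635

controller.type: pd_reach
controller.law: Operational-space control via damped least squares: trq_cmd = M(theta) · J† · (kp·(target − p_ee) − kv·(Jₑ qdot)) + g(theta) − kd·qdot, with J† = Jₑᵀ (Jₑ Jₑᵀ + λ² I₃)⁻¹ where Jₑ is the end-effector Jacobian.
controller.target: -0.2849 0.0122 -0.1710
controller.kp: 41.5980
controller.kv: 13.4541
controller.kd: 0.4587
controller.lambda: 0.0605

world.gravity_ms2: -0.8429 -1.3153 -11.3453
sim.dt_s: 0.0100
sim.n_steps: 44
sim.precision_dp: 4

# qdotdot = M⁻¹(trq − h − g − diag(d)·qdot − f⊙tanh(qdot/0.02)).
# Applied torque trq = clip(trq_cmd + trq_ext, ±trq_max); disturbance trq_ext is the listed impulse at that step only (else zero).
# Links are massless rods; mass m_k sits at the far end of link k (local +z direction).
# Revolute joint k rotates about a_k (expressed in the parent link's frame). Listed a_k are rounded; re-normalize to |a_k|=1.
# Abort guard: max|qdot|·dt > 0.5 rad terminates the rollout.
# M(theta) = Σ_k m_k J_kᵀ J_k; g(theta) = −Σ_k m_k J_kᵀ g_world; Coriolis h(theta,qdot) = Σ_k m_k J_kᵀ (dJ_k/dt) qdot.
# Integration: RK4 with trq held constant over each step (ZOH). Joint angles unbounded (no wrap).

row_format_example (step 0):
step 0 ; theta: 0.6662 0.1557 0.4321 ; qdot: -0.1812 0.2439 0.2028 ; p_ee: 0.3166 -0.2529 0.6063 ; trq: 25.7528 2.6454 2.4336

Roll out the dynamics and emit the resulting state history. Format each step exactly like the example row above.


step 1 ; theta: 0.6693 0.1535 0.4470 ; qdot: 0.8014 -0.6759 2.7444 ; p_ee: 0.3151 -0.2528 0.6063 ; trq: 25.1909 2.9341 1.1416
step 2 ; theta: 0.6817 0.1422 0.4833 ; qdot: 1.6747 -1.5870 4.4903 ; p_ee: 0.3129 -0.2526 0.6051 ; trq: 24.1347 3.0015 0.4805
step 3 ; theta: 0.7024 0.1220 0.5345 ; qdot: 2.4559 -2.4569 5.7285 ; p_ee: 0.3105 -0.2523 0.6025 ; trq: 20.7374 2.5964 0.2224
step 4 ; theta: 0.7302 0.0936 0.5960 ; qdot: 3.1070 -3.2116 6.5461 ; p_ee: 0.3083 -0.2517 0.5981 ; trq: 14.6713 1.6809 0.2383
step 5 ; theta: 0.7637 0.0587 0.6638 ; qdot: 3.5848 -3.7830 6.9781 ; p_ee: 0.3064 -0.2508 0.5917 ; trq: 7.1086 0.4554 0.4180
step 6 ; theta: 0.8010 0.0190 0.7342 ; qdot: 3.8796 -4.1502 7.0949 ; p_ee: 0.3050 -0.2495 0.5834 ; trq: -0.4465 -0.8135 0.6564
step 7 ; theta: 0.8405 -0.0234 0.8047 ; qdot: 4.0162 -4.3394 7.0000 ; p_ee: 0.3038 -0.2481 0.5732 ; trq: -7.0402 -1.9409 0.8711
step 8 ; theta: 0.8808 -0.0670 0.8737 ; qdot: 4.0336 -4.3978 6.7915 ; p_ee: 0.3027 -0.2464 0.5616 ; trq: -12.3519 -2.8485 1.0159
step 9 ; theta: 0.9207 -0.1108 0.9403 ; qdot: 3.9687 -4.3724 6.5388 ; p_ee: 0.3017 -0.2447 0.5489 ; trq: -16.4329 -3.5278 1.0753
step 10 ; theta: 0.9598 -0.1541 1.0044 ; qdot: 3.8500 -4.3012 6.2819 ; p_ee: 0.3005 -0.2430 0.5354 ; trq: -19.4761 -4.0021 1.0533
step 11 ; theta: 0.9975 -0.1967 1.0659 ; qdot: 3.6976 -4.2115 6.0392 ; p_ee: 0.2991 -0.2412 0.5213 ; trq: -21.6961 -4.3044 0.9627
step 12 ; theta: 1.0336 -0.2383 1.1251 ; qdot: 3.5246 -4.1218 5.8169 ; p_ee: 0.2973 -0.2394 0.5070 ; trq: -23.2832 -4.4673 0.8187
step 13 ; theta: 1.0679 -0.2791 1.1822 ; qdot: 3.3397 -4.0433 5.6147 ; p_ee: 0.2951 -0.2375 0.4924 ; trq: -24.3920 -4.5200 0.6357
step 14 ; theta: 1.1004 -0.3192 1.2374 ; qdot: 3.1480 -3.9826 5.4302 ; p_ee: 0.2923 -0.2355 0.4778 ; trq: -25.1429 -4.4868 0.4257
step 15 ; theta: 1.1309 -0.3588 1.2908 ; qdot: 2.9528 -3.9427 5.2600 ; p_ee: 0.2891 -0.2335 0.4633 ; trq: -25.6287 -4.3878 0.1985
step 16 ; theta: 1.1594 -0.3981 1.3425 ; qdot: 2.7556 -3.9243 5.1013 ; p_ee: 0.2855 -0.2313 0.4489 ; trq: -25.9196 -4.2393 -0.0383
step 17 ; theta: 1.1859 -0.4373 1.3927 ; qdot: 2.5572 -3.9268 4.9515 ; p_ee: 0.2813 -0.2290 0.4347 ; trq: -26.0691 -4.0544 -0.2790
step 18 ; theta: 1.2105 -0.4766 1.4415 ; qdot: 2.3578 -3.9489 4.8087 ; p_ee: 0.2767 -0.2267 0.4207 ; trq: -26.1178 -3.8437 -0.5192
step 19 ; theta: 1.2331 -0.5163 1.4888 ; qdot: 2.1570 -3.9888 4.6715 ; p_ee: 0.2716 -0.2242 0.4069 ; trq: -26.0971 -3.6153 -0.7556
step 20 ; theta: 1.2536 -0.5564 1.5348 ; qdot: 1.9544 -4.0449 4.5387 ; p_ee: 0.2661 -0.2217 0.3934 ; trq: -26.0310 -3.3756 -0.9857
step 21 ; theta: 1.2722 -0.5972 1.5795 ; qdot: 1.7492 -4.1155 4.4091 ; p_ee: 0.2602 -0.2191 0.3803 ; trq: -25.9388 -3.1298 -1.2073
step 22 ; theta: 1.2886 -0.6387 1.6230 ; qdot: 1.5406 -4.1993 4.2820 ; p_ee: 0.2540 -0.2165 0.3674 ; trq: -25.8364 -2.8817 -1.4191
step 23 ; theta: 1.3029 -0.6811 1.6651 ; qdot: 1.3276 -4.2950 4.1565 ; p_ee: 0.2475 -0.2139 0.3549 ; trq: -25.7378 -2.6344 -1.6197
step 24 ; theta: 1.3151 -0.7246 1.7061 ; qdot: 1.1092 -4.4017 4.0320 ; p_ee: 0.2408 -0.2114 0.3427 ; trq: -25.6559 -2.3903 -1.8080
step 25 ; theta: 1.3251 -0.7691 1.7457 ; qdot: 0.8838 -4.5183 3.9079 ; p_ee: 0.2338 -0.2090 0.3308 ; trq: -25.6033 -2.1516 -1.9834
step 26 ; theta: 1.3328 -0.8149 1.7842 ; qdot: 0.6501 -4.6439 3.7840 ; p_ee: 0.2267 -0.2066 0.3194 ; trq: -25.5931 -1.9201 -2.1450
step 27 ; theta: 1.3381 -0.8620 1.8214 ; qdot: 0.4063 -4.7778 3.6601 ; p_ee: 0.2194 -0.2044 0.3083 ; trq: -25.6382 -1.6976 -2.2924
step 28 ; theta: 1.3408 -0.9104 1.8574 ; qdot: 0.1501 -4.9191 3.5363 ; p_ee: 0.2121 -0.2024 0.2977 ; trq: -25.7514 -1.4856 -2.4249
step 29 ; theta: 1.3410 -0.9603 1.8921 ; qdot: -0.1205 -5.0686 3.4118 ; p_ee: 0.2048 -0.2005 0.2875 ; trq: -25.9436 -1.2855 -2.5416
step 30 ; theta: 1.3384 -1.0117 1.9256 ; qdot: -0.4077 -5.2267 3.2861 ; p_ee: 0.1974 -0.1988 0.2778 ; trq: -26.2191 -1.0979 -2.6414
step 31 ; theta: 1.3327 -1.0647 1.9579 ; qdot: -0.7160 -5.3907 3.1629 ; p_ee: 0.1902 -0.1974 0.2686 ; trq: -26.5693 -0.9251 -2.7249
step 32 ; theta: 1.3239 -1.1194 1.9890 ; qdot: -1.0483 -5.5629 3.0412 ; p_ee: 0.1831 -0.1961 0.2601 ; trq: -26.9591 -0.7653 -2.7898
step 33 ; theta: 1.3117 -1.1759 2.0188 ; qdot: -1.4073 -5.7459 2.9189 ; p_ee: 0.1761 -0.1951 0.2522 ; trq: -27.3033 -0.6133 -2.8332
step 34 ; theta: 1.2957 -1.2343 2.0474 ; qdot: -1.7939 -5.9428 2.7917 ; p_ee: 0.1694 -0.1943 0.2451 ; trq: -27.4207 -0.4567 -2.8502
step 35 ; theta: 1.2757 -1.2947 2.0747 ; qdot: -2.2054 -6.1565 2.6508 ; p_ee: 0.1629 -0.1937 0.2388 ; trq: -26.9597 -0.2691 -2.8324
step 36 ; theta: 1.2515 -1.3574 2.1003 ; qdot: -2.6306 -6.3866 2.4786 ; p_ee: 0.1567 -0.1933 0.2334 ; trq: -25.3062 -0.0022 -2.7666
step 37 ; theta: 1.2232 -1.4224 2.1240 ; qdot: -3.0431 -6.6229 2.2450 ; p_ee: 0.1508 -0.1930 0.2290 ; trq: -21.5805 0.4155 -2.6346
step 38 ; theta: 1.1910 -1.4896 2.1448 ; qdot: -3.3926 -6.8333 1.9053 ; p_ee: 0.1453 -0.1928 0.2258 ; trq: -15.0178 1.0462 -2.4187
step 39 ; theta: 1.1560 -1.5586 2.1614 ; qdot: -3.6040 -6.9515 1.4125 ; p_ee: 0.1400 -0.1926 0.2237 ; trq: -5.9460 1.8572 -2.1176
step 40 ; theta: 1.1200 -1.6278 2.1722 ; qdot: -3.6018 -6.8873 0.7507 ; p_ee: 0.1350 -0.1924 0.2227 ; trq: 3.5557 2.6602 -1.7593
step 41 ; theta: 1.0852 -1.6951 2.1757 ; qdot: -3.3566 -6.5761 -0.0242 ; p_ee: 0.1301 -0.1921 0.2225 ; trq: 10.8839 3.2233 -1.3984
step 42 ; theta: 1.0539 -1.7582 2.1716 ; qdot: -2.9074 -6.0298 -0.7877 ; p_ee: 0.1252 -0.1916 0.2228 ; trq: 14.8775 3.4567 -1.1013
step 43 ; theta: 1.0277 -1.8151 2.1601 ; qdot: -2.3239 -5.3574 -1.5133 ; p_ee: 0.1205 -0.1909 0.2231 ; trq: 16.0332 3.4337 -0.8434
step 44 ; theta: 1.0076 -1.8652 2.1418 ; qdot: -1.6800 -4.6551 -2.1472 ; p_ee: 0.1157 -0.1900 0.2232


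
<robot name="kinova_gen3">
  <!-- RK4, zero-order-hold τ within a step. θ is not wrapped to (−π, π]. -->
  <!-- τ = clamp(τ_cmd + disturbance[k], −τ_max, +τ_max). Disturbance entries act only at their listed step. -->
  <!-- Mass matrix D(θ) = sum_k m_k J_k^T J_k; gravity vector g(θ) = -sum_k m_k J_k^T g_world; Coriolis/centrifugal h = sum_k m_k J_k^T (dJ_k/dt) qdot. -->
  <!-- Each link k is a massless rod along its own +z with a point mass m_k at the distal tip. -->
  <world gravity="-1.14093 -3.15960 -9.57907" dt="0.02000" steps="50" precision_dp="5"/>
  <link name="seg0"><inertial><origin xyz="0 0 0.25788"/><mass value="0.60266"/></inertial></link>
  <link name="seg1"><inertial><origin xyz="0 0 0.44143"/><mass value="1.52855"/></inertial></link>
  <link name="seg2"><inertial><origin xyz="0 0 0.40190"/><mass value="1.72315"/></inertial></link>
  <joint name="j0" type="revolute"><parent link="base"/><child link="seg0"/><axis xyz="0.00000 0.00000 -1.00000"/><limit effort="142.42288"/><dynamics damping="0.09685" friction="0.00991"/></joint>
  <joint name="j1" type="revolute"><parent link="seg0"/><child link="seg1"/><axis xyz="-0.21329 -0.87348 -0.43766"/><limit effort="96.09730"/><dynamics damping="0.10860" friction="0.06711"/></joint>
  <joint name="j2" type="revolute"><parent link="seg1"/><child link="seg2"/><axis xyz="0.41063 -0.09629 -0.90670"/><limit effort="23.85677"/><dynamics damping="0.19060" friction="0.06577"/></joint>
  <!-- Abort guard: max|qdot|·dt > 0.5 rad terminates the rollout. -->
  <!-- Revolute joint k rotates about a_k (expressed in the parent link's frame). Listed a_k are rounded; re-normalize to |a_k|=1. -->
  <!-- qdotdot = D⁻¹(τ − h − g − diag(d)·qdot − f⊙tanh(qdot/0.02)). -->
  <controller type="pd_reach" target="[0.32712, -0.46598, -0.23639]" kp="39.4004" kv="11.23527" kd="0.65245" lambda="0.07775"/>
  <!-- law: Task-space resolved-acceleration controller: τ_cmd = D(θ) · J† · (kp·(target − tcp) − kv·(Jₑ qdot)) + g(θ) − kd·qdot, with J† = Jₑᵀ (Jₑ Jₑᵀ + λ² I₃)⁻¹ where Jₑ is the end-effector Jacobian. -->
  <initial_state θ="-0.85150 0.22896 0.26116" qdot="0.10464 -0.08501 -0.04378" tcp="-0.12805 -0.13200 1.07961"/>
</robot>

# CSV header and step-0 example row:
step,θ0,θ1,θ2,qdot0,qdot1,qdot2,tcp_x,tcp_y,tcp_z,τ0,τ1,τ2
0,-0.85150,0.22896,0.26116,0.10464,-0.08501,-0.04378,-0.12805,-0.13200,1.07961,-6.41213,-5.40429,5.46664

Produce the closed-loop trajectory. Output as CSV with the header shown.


step,θ0,θ1,θ2,qdot0,qdot1,qdot2,tcp_x,tcp_y,tcp_z,τ0,τ1,τ2
1,-0.85759,0.22750,0.27887,-0.79797,-0.05099,1.69909,-0.12538,-0.13506,1.07935,-4.33173,-6.25308,3.01205
2,-0.88782,0.22782,0.31405,-2.15559,0.08241,1.88813,-0.11962,-0.14448,1.07821,-2.60964,-6.29456,2.14553
3,-0.93242,0.22984,0.36228,-2.31132,0.12049,2.91689,-0.11176,-0.15809,1.07619,-1.98501,-6.58218,0.94097
4,-0.98599,0.23380,0.41902,-2.97061,0.27280,2.82934,-0.10249,-0.17447,1.07323,-1.30873,-6.69262,0.71497
5,-1.04521,0.24001,0.48077,-2.94055,0.34649,3.35201,-0.09224,-0.19274,1.06929,-1.19195,-7.14693,0.12586
6,-1.10668,0.24841,0.54661,-3.15910,0.48842,3.27872,-0.08131,-0.21239,1.06428,-1.02099,-7.52460,0.02295
7,-1.16951,0.25919,0.61382,-3.10597,0.58593,3.46096,-0.06986,-0.23303,1.05819,-1.06530,-8.07067,-0.25352
8,-1.23182,0.27212,0.68254,-3.10083,0.70313,3.43987,-0.05800,-0.25446,1.05095,-1.11637,-8.58195,-0.37115
9,-1.29323,0.28722,0.75141,-3.02521,0.80351,3.46807,-0.04577,-0.27650,1.04252,-1.23124,-9.11514,-0.52692
10,-1.35307,0.30433,0.82033,-2.94661,0.90357,3.44636,-0.03319,-0.29902,1.03288,-1.36715,-9.60896,-0.64742
11,-1.41121,0.32339,0.88876,-2.85683,0.99843,3.41657,-0.02029,-0.32192,1.02197,-1.52736,-10.06636,-0.76602
12,-1.46754,0.34432,0.95639,-2.76777,1.09209,3.36566,-0.00707,-0.34510,1.00977,-1.70550,-10.48064,-0.87388
13,-1.52210,0.36713,1.02284,-2.68184,1.18579,3.29696,0.00647,-0.36847,0.99623,-1.89984,-10.86036,-0.97504
14,-1.57498,0.39182,1.08774,-2.60098,1.28112,3.20953,0.02031,-0.39196,0.98131,-2.10784,-11.21817,-1.07019
15,-1.62628,0.41845,1.15073,-2.52535,1.37886,3.10462,0.03446,-0.41550,0.96499,-2.32648,-11.57005,-1.16130
16,-1.67612,0.44704,1.21148,-2.45448,1.47916,2.98419,0.04890,-0.43901,0.94720,-2.55197,-11.93184,-1.25028
17,-1.72456,0.47767,1.26972,-2.38765,1.58156,2.85100,0.06363,-0.46240,0.92791,-2.77982,-12.31724,-1.33881
18,-1.77170,0.51035,1.32521,-2.32421,1.68516,2.70820,0.07865,-0.48559,0.90707,-3.00517,-12.73644,-1.42818
19,-1.81759,0.54509,1.37781,-2.26371,1.78874,2.55895,0.09392,-0.50847,0.88464,-3.22299,-13.19571,-1.51908
20,-1.86230,0.58189,1.42741,-2.20593,1.89096,2.40621,0.10942,-0.53091,0.86060,-3.42839,-13.69741,-1.61166
21,-1.90587,0.62070,1.47396,-2.15084,1.99039,2.25256,0.12512,-0.55277,0.83492,-3.61684,-14.24048,-1.70556
22,-1.94836,0.66146,1.51748,-2.09851,2.08566,2.10016,0.14096,-0.57391,0.80761,-3.78439,-14.82102,-1.80007
23,-1.98983,0.70406,1.55800,-2.04907,2.17549,1.95073,0.15687,-0.59418,0.77869,-3.92781,-15.43289,-1.89418
24,-2.03034,0.74839,1.59559,-2.00263,2.25867,1.80560,0.17278,-0.61339,0.74820,-4.04474,-16.06831,-1.98675
25,-2.06995,0.79431,1.63035,-1.95928,2.33417,1.66577,0.18861,-0.63141,0.71623,-4.13374,-16.71831,-2.07658
26,-2.10872,0.84165,1.66239,-1.91904,2.40107,1.53198,0.20425,-0.64806,0.68286,-4.19441,-17.37313,-2.16243
27,-2.14672,0.89022,1.69183,-1.88186,2.45860,1.40474,0.21961,-0.66321,0.64825,-4.22736,-18.02256,-2.24313
28,-2.18400,0.93985,1.71881,-1.84763,2.50613,1.28440,0.23458,-0.67674,0.61253,-4.23416,-18.65624,-2.31757
29,-2.22063,0.99033,1.74345,-1.81615,2.54321,1.17117,0.24906,-0.68853,0.57591,-4.21728,-19.26396,-2.38473
30,-2.25665,1.04144,1.76591,-1.78718,2.56951,1.06516,0.26295,-0.69851,0.53858,-4.17994,-19.83591,-2.44373
31,-2.29212,1.09297,1.78632,-1.76043,2.58488,0.96639,0.27615,-0.70664,0.50076,-4.12596,-20.36295,-2.49381
32,-2.32707,1.14469,1.80483,-1.73555,2.58931,0.87481,0.28859,-0.71290,0.46268,-4.05950,-20.83686,-2.53435
33,-2.36154,1.19640,1.82158,-1.71216,2.58295,0.79030,0.30019,-0.71730,0.42458,-3.98493,-21.25059,-2.56490
34,-2.39555,1.24788,1.83670,-1.68988,2.56609,0.71268,0.31090,-0.71989,0.38670,-3.90655,-21.59841,-2.58520
35,-2.42913,1.29892,1.85034,-1.66829,2.53917,0.64175,0.32068,-0.72075,0.34927,-3.82840,-21.87613,-2.59513
36,-2.46228,1.34933,1.86261,-1.64698,2.50272,0.57723,0.32950,-0.71998,0.31250,-3.75413,-22.08113,-2.59480
37,-2.49500,1.39892,1.87365,-1.62553,2.45742,0.51881,0.33736,-0.71770,0.27659,-3.68682,-22.21247,-2.58446
38,-2.52729,1.44753,1.88358,-1.60356,2.40400,0.46615,0.34427,-0.71406,0.24172,-3.62894,-22.27082,-2.56454
39,-2.55914,1.49500,1.89250,-1.58068,2.34329,0.41889,0.35024,-0.70921,0.20806,-3.58226,-22.25839,-2.53565
40,-2.59051,1.54120,1.90052,-1.55656,2.27616,0.37663,0.35533,-0.70331,0.17572,-3.54789,-22.17879,-2.49851
41,-2.62140,1.58600,1.90773,-1.53091,2.20350,0.33898,0.35957,-0.69652,0.14481,-3.52629,-22.03681,-2.45397
42,-2.65175,1.62930,1.91424,-1.50346,2.12622,0.30554,0.36302,-0.68902,0.11541,-3.51738,-21.83826,-2.40295
43,-2.68153,1.67102,1.92010,-1.47404,2.04523,0.27591,0.36575,-0.68096,0.08757,-3.52056,-21.58964,-2.34645
44,-2.71071,1.71109,1.92541,-1.44250,1.96141,0.24971,0.36782,-0.67249,0.06133,-3.53487,-21.29796,-2.28548
45,-2.73923,1.74946,1.93021,-1.40878,1.87559,0.22656,0.36931,-0.66375,0.03667,-3.55909,-20.97045,-2.22104
46,-2.76706,1.78611,1.93458,-1.37288,1.78858,0.20613,0.37028,-0.65486,0.01360,-3.59180,-20.61433,-2.15411
47,-2.79415,1.82102,1.93857,-1.33485,1.70110,0.18809,0.37081,-0.64594,-0.00792,-3.63150,-20.23663,-2.08564
48,-2.82046,1.85418,1.94220,-1.29482,1.61384,0.17215,0.37096,-0.63709,-0.02793,-3.67666,-19.84402,-2.01647
49,-2.84596,1.88560,1.94554,-1.25297,1.52739,0.15804,0.37079,-0.62838,-0.04649,-3.72583,-19.44266,-1.94739
50,-2.87060,1.91530,1.94861,-1.20951,1.44230,0.14553,0.37036,-0.61988,-0.06365,,,


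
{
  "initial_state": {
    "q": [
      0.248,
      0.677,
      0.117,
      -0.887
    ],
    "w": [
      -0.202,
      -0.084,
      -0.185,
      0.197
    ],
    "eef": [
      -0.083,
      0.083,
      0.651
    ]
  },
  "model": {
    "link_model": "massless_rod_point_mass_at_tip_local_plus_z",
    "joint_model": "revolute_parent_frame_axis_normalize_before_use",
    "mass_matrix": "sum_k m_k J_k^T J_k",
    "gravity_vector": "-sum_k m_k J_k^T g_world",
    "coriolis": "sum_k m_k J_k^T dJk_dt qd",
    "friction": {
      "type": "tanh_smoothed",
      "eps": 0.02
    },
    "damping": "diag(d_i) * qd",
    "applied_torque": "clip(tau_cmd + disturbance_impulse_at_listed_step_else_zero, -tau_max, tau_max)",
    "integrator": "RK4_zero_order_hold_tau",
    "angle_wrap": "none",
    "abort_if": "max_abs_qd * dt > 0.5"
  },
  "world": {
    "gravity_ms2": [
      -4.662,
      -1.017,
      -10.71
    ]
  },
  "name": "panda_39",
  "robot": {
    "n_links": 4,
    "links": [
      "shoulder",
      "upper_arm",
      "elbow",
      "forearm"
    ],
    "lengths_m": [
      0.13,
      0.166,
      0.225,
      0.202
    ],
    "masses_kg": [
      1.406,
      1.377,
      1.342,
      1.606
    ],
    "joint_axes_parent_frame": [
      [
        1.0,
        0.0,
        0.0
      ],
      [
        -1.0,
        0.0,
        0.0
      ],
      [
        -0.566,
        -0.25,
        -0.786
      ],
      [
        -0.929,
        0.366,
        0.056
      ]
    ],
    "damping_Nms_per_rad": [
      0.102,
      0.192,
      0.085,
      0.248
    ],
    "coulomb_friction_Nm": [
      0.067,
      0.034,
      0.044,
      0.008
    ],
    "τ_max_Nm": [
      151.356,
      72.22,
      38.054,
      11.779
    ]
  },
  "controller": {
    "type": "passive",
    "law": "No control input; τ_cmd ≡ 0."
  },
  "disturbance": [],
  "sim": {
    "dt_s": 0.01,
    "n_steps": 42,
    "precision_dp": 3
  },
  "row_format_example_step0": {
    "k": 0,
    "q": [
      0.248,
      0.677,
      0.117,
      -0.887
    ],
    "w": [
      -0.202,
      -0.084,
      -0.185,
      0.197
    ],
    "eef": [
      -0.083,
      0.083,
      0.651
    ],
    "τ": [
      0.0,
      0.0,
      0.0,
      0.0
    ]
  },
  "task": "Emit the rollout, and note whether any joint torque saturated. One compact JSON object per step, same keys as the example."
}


{"k":1,"q":[0.249,0.68,0.115,-0.888],"w":[0.363,0.751,-0.116,-0.38],"eef":[-0.083,0.084,0.651],"\u03c4":[0.0,0.0,0.0,0.0]}
{"k":2,"q":[0.255,0.692,0.115,-0.894],"w":[0.873,1.497,-0.021,-0.911],"eef":[-0.084,0.084,0.649],"\u03c4":[0.0,0.0,0.0,0.0]}
{"k":3,"q":[0.266,0.71,0.115,-0.906],"w":[1.34,2.17,0.087,-1.393],"eef":[-0.084,0.085,0.647],"\u03c4":[0.0,0.0,0.0,0.0]}
{"k":4,"q":[0.282,0.735,0.117,-0.922],"w":[1.765,2.77,0.218,-1.822],"eef":[-0.085,0.085,0.644],"\u03c4":[0.0,0.0,0.0,0.0]}
{"k":5,"q":[0.301,0.765,0.12,-0.942],"w":[2.156,3.303,0.371,-2.196],"eef":[-0.087,0.086,0.64],"\u03c4":[0.0,0.0,0.0,0.0]}
{"k":6,"q":[0.325,0.801,0.124,-0.966],"w":[2.516,3.776,0.546,-2.518],"eef":[-0.089,0.086,0.635],"\u03c4":[0.0,0.0,0.0,0.0]}
{"k":7,"q":[0.352,0.841,0.131,-0.992],"w":[2.853,4.196,0.741,-2.788],"eef":[-0.092,0.087,0.629],"\u03c4":[0.0,0.0,0.0,0.0]}
{"k":8,"q":[0.382,0.885,0.139,-1.021],"w":[3.17,4.572,0.957,-3.011],"eef":[-0.095,0.087,0.622],"\u03c4":[0.0,0.0,0.0,0.0]}
{"k":9,"q":[0.415,0.932,0.15,-1.052],"w":[3.473,4.908,1.191,-3.186],"eef":[-0.099,0.088,0.615],"\u03c4":[0.0,0.0,0.0,0.0]}
{"k":10,"q":[0.451,0.983,0.163,-1.085],"w":[3.766,5.209,1.445,-3.319],"eef":[-0.103,0.089,0.606],"\u03c4":[0.0,0.0,0.0,0.0]}
{"k":11,"q":[0.49,1.036,0.179,-1.119],"w":[4.052,5.479,1.719,-3.409],"eef":[-0.107,0.089,0.597],"\u03c4":[0.0,0.0,0.0,0.0]}
{"k":12,"q":[0.532,1.092,0.197,-1.153],"w":[4.335,5.72,2.015,-3.46],"eef":[-0.112,0.09,0.586],"\u03c4":[0.0,0.0,0.0,0.0]}
{"k":13,"q":[0.577,1.15,0.219,-1.188],"w":[4.618,5.936,2.335,-3.474],"eef":[-0.117,0.091,0.575],"\u03c4":[0.0,0.0,0.0,0.0]}
{"k":14,"q":[0.625,1.211,0.244,-1.222],"w":[4.903,6.127,2.679,-3.453],"eef":[-0.122,0.092,0.563],"\u03c4":[0.0,0.0,0.0,0.0]}
{"k":15,"q":[0.675,1.273,0.273,-1.257],"w":[5.194,6.294,3.051,-3.398],"eef":[-0.128,0.094,0.549],"\u03c4":[0.0,0.0,0.0,0.0]}
{"k":16,"q":[0.728,1.336,0.305,-1.29],"w":[5.494,6.438,3.453,-3.313],"eef":[-0.135,0.095,0.535],"\u03c4":[0.0,0.0,0.0,0.0]}
{"k":17,"q":[0.785,1.401,0.342,-1.323],"w":[5.805,6.558,3.887,-3.2],"eef":[-0.141,0.097,0.52],"\u03c4":[0.0,0.0,0.0,0.0]}
{"k":18,"q":[0.845,1.468,0.383,-1.354],"w":[6.132,6.656,4.356,-3.064],"eef":[-0.148,0.099,0.503],"\u03c4":[0.0,0.0,0.0,0.0]}
{"k":19,"q":[0.908,1.535,0.429,-1.384],"w":[6.479,6.731,4.861,-2.911],"eef":[-0.154,0.101,0.486],"\u03c4":[0.0,0.0,0.0,0.0]}
{"k":20,"q":[0.974,1.602,0.48,-1.412],"w":[6.851,6.787,5.403,-2.749],"eef":[-0.161,0.103,0.467],"\u03c4":[0.0,0.0,0.0,0.0]}
{"k":21,"q":[1.045,1.67,0.537,-1.439],"w":[7.253,6.827,5.976,-2.588],"eef":[-0.168,0.105,0.447],"\u03c4":[0.0,0.0,0.0,0.0]}
{"k":22,"q":[1.12,1.739,0.6,-1.464],"w":[7.693,6.862,6.571,-2.443],"eef":[-0.174,0.108,0.425],"\u03c4":[0.0,0.0,0.0,0.0]}
{"k":23,"q":[1.199,1.807,0.669,-1.488],"w":[8.178,6.908,7.166,-2.334],"eef":[-0.18,0.111,0.402],"\u03c4":[0.0,0.0,0.0,0.0]}
{"k":24,"q":[1.283,1.877,0.743,-1.511],"w":[8.72,6.992,7.73,-2.282],"eef":[-0.185,0.114,0.378],"\u03c4":[0.0,0.0,0.0,0.0]}
{"k":25,"q":[1.373,1.948,0.823,-1.534],"w":[9.33,7.144,8.222,-2.315],"eef":[-0.189,0.117,0.353],"\u03c4":[0.0,0.0,0.0,0.0]}
{"k":26,"q":[1.47,2.02,0.907,-1.558],"w":[10.017,7.393,8.61,-2.458],"eef":[-0.192,0.12,0.326],"\u03c4":[0.0,0.0,0.0,0.0]}
{"k":27,"q":[1.574,2.096,0.995,-1.584],"w":[10.787,7.748,8.89,-2.741],"eef":[-0.193,0.124,0.299],"\u03c4":[0.0,0.0,0.0,0.0]}
{"k":28,"q":[1.686,2.175,1.085,-1.613],"w":[11.636,8.195,9.088,-3.195],"eef":[-0.192,0.127,0.27],"\u03c4":[0.0,0.0,0.0,0.0]}
{"k":29,"q":[1.807,2.26,1.177,-1.648],"w":[12.545,8.708,9.247,-3.855],"eef":[-0.189,0.131,0.241],"\u03c4":[0.0,0.0,0.0,0.0]}
{"k":30,"q":[1.937,2.35,1.27,-1.691],"w":[13.467,9.252,9.407,-4.749],"eef":[-0.184,0.134,0.212],"\u03c4":[0.0,0.0,0.0,0.0]}
{"k":31,"q":[2.076,2.445,1.365,-1.744],"w":[14.314,9.792,9.592,-5.879],"eef":[-0.177,0.137,0.183],"\u03c4":[0.0,0.0,0.0,0.0]}
{"k":32,"q":[2.223,2.545,1.462,-1.809],"w":[14.939,10.287,9.804,-7.184],"eef":[-0.168,0.141,0.153],"\u03c4":[0.0,0.0,0.0,0.0]}
{"k":33,"q":[2.373,2.65,1.561,-1.888],"w":[15.146,10.687,10.045,-8.502],"eef":[-0.157,0.144,0.124],"\u03c4":[0.0,0.0,0.0,0.0]}
{"k":34,"q":[2.523,2.759,1.663,-1.978],"w":[14.749,10.943,10.331,-9.561],"eef":[-0.143,0.147,0.096],"\u03c4":[0.0,0.0,0.0,0.0]}
{"k":35,"q":[2.666,2.869,1.768,-2.077],"w":[13.686,11.038,10.708,-10.054],"eef":[-0.127,0.151,0.07],"\u03c4":[0.0,0.0,0.0,0.0]}
{"k":36,"q":[2.795,2.979,1.877,-2.177],"w":[12.101,11.02,11.223,-9.783],"eef":[-0.109,0.154,0.045],"\u03c4":[0.0,0.0,0.0,0.0]}
{"k":37,"q":[2.907,3.089,1.993,-2.27],"w":[10.284,10.996,11.859,-8.76],"eef":[-0.09,0.158,0.022],"\u03c4":[0.0,0.0,0.0,0.0]}
{"k":38,"q":[3.001,3.199,2.115,-2.35],"w":[8.509,11.079,12.503,-7.165],"eef":[-0.071,0.162,0.001],"\u03c4":[0.0,0.0,0.0,0.0]}
{"k":39,"q":[3.078,3.311,2.242,-2.412],"w":[6.939,11.329,12.982,-5.224],"eef":[-0.053,0.167,-0.02],"\u03c4":[0.0,0.0,0.0,0.0]}
{"k":40,"q":[3.141,3.426,2.373,-2.454],"w":[5.63,11.734,13.119,-3.119],"eef":[-0.036,0.172,-0.04],"\u03c4":[0.0,0.0,0.0,0.0]}
{"k":41,"q":[3.192,3.546,2.503,-2.475],"w":[4.587,12.219,12.77,-0.967],"eef":[-0.02,0.176,-0.061],"\u03c4":[0.0,0.0,0.0,0.0]}
{"k":42,"q":[3.234,3.671,2.627,-2.474],"w":[3.8,12.673,11.838,1.157],"eef":[-0.006,0.181,-0.083]}
{"summary": "any joint saturated: no"}


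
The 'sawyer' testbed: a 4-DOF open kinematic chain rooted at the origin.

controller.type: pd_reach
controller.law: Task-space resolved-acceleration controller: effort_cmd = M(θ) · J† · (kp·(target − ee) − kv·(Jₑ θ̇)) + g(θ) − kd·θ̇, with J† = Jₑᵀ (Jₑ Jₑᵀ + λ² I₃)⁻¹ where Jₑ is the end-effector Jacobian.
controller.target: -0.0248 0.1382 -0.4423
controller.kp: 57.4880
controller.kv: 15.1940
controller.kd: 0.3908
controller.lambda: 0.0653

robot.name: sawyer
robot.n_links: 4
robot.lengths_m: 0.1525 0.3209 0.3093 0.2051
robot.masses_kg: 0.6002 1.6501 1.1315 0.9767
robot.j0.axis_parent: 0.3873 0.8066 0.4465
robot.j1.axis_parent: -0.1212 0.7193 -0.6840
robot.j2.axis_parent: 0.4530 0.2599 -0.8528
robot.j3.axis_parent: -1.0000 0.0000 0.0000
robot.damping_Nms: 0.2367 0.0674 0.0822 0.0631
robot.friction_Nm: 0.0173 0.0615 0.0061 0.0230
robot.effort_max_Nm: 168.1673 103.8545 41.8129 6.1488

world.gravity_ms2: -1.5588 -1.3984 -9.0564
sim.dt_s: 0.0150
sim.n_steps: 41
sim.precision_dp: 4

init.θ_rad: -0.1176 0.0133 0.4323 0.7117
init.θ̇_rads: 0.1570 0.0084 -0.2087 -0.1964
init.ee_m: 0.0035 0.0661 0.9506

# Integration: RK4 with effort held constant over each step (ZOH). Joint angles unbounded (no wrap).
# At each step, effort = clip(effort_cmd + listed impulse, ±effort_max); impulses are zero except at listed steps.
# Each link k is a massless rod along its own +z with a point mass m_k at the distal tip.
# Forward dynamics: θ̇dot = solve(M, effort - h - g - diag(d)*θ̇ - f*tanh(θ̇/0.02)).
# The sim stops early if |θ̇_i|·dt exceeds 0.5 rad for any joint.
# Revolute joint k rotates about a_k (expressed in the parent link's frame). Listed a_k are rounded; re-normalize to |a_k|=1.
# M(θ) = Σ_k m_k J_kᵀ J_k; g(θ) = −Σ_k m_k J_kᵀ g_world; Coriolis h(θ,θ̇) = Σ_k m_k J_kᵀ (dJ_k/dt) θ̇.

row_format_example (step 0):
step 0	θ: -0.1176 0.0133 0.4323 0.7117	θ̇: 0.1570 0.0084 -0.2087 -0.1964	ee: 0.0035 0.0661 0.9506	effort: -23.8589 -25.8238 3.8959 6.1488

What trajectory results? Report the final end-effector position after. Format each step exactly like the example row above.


step 1	θ: -0.1129 -0.0014 0.4537 0.7658	θ̇: 0.4570 -1.9372 2.9573 7.2324	ee: 0.0045 0.0667 0.9452	effort: -17.7300 -19.8720 2.3891 2.5512
step 2	θ: -0.1044 -0.0397 0.5075 0.8997	θ̇: 0.6549 -3.1127 4.1389 10.4676	ee: 0.0038 0.0678 0.9304	effort: -9.2245 -11.5426 1.0075 1.6837
step 3	θ: -0.0938 -0.0909 0.5711 1.0670	θ̇: 0.7381 -3.6852 4.3113 11.7625	ee: 0.0003 0.0678 0.9088	effort: -0.9780 -3.2482 -0.1955 1.6023
step 4	θ: -0.0826 -0.1473 0.6333 1.2469	θ̇: 0.7472 -3.8205 3.9830 12.2184	ee: -0.0058 0.0665 0.8822	effort: 5.4545 3.6527 -1.1310 1.4925
step 5	θ: -0.0716 -0.2033 0.6885 1.4308	θ̇: 0.7214 -3.6491 3.3819 12.3322	ee: -0.0138 0.0641 0.8516	effort: 9.6126 8.9052 -1.8434 1.1277
step 6	θ: -0.0612 -0.2551 0.7334 1.6154	θ̇: 0.6782 -3.2517 2.6047 12.3242	ee: -0.0227 0.0609 0.8179	effort: 11.5405 12.7565 -2.4387 0.5084
step 7	θ: -0.0515 -0.2995 0.7657 1.7996	θ̇: 0.6161 -2.6697 1.6863 12.2891	ee: -0.0322 0.0570 0.7820	effort: 11.3951 15.5708 -3.0252 -0.2972
step 8	θ: -0.0431 -0.3339 0.7833 1.9833	θ̇: 0.5184 -1.9178 0.6359 12.2656	ee: -0.0417 0.0524 0.7448	effort: 9.2766 17.6766 -3.7011 -1.2146
step 9	θ: -0.0366 -0.3556 0.7843 2.1669	θ̇: 0.3526 -0.9895 -0.5373 12.2688	ee: -0.0510 0.0468 0.7072	effort: 5.1580 19.3242 -4.5683 -2.1862
step 10	θ: -0.0335 -0.3619 0.7671 2.3508	θ̇: 0.0641 0.1471 -1.7898 12.3100	ee: -0.0596 0.0398 0.6705	effort: -1.1159 20.6961 -5.7610 -3.1818
step 11	θ: -0.0362 -0.3492 0.7312 2.5358	θ̇: -0.4348 1.5692 -3.0055 12.4142	ee: -0.0674 0.0314 0.6362	effort: -9.5994 21.9919 -7.4608 -4.2089
step 12	θ: -0.0490 -0.3116 0.6792 2.7235	θ̇: -1.3243 3.5082 -3.8362 12.6671	ee: -0.0741 0.0216 0.6061	effort: -19.3556 23.4151 -9.8632 -5.3248
step 13	θ: -0.0798 -0.2383 0.6200 2.9169	θ̇: -2.9038 6.4441 -3.7970 13.1868	ee: -0.0798 0.0113 0.5825	effort: -23.2159 24.8231 -12.0698 -6.1488
step 14	θ: -0.1405 -0.1110 0.5644 3.1198	θ̇: -5.4345 10.9355 -3.4213 13.9416	ee: -0.0868 0.0034 0.5680	effort: 0.7124 18.0494 -6.2842 -6.1488
step 15	θ: -0.2371 0.0780 0.5014 3.3195	θ̇: -7.7161 14.6330 -5.2733 12.6922	ee: -0.0986 0.0023 0.5649	effort: 31.2862 -1.2242 10.8540 -6.1488
step 16	θ: -0.3447 0.2736 0.4082 3.4616	θ̇: -6.1525 10.6697 -7.0866 6.1716	ee: -0.1107 0.0094 0.5699	effort: 21.5495 -4.1156 15.2902 -5.7429
step 17	θ: -0.4155 0.3897 0.3245 3.5072	θ̇: -2.7496 4.0010 -3.7382 -0.1164	ee: -0.1154 0.0189 0.5731	effort: 13.1177 0.2335 12.3446 -3.0790
step 18	θ: -0.4434 0.4253 0.3072 3.4810	θ̇: -0.8805 0.6216 1.5270 -3.3625	ee: -0.1147 0.0283 0.5706	effort: 11.5042 2.8850 8.9106 -1.0542
step 19	θ: -0.4535 0.4294 0.3636 3.4205	θ̇: -0.5244 0.0315 6.0328 -4.6545	ee: -0.1124 0.0380 0.5648	effort: 8.3320 2.0097 5.8016 0.2880
step 20	θ: -0.4626 0.4328 0.4778 3.3497	θ̇: -0.7225 0.5076 9.2026 -4.7387	ee: -0.1095 0.0470 0.5588	effort: 1.4901 -1.1499 2.7703 1.0537
step 21	θ: -0.4746 0.4436 0.6270 3.2831	θ̇: -0.8039 0.8278 10.6500 -4.1427	ee: -0.1065 0.0535 0.5542	effort: -6.5931 -4.4471 0.2769 1.4369
step 22	θ: -0.4866 0.4564 0.7868 3.2277	θ̇: -0.6951 0.6976 10.6068 -3.2685	ee: -0.1041 0.0564 0.5511	effort: -10.5101 -5.1658 -1.3137 1.5724
step 23	θ: -0.4980 0.4686 0.9399 3.1864	θ̇: -0.7571 0.7767 9.7804 -2.2708	ee: -0.1038 0.0566 0.5488	effort: -6.4327 -2.0093 -2.4033 1.4328
step 24	θ: -0.5118 0.4854 1.0782 3.1610	θ̇: -1.0421 1.3801 8.6527 -1.1539	ee: -0.1061 0.0557 0.5463	effort: 4.0185 3.5886 -3.2638 1.0024
step 25	θ: -0.5298 0.5134 1.1996 3.1531	θ̇: -1.3539 2.3336 7.5371 0.0810	ee: -0.1106 0.0551 0.5428	effort: 15.5384 8.8940 -3.7447 0.3578
step 26	θ: -0.5510 0.5554 1.3067 3.1638	θ̇: -1.4992 3.3078 6.7499 1.3323	ee: -0.1164 0.0553 0.5383	effort: 21.6008 11.2275 -3.4980 -0.3432
step 27	θ: -0.5725 0.6098 1.4068 3.1919	θ̇: -1.3738 3.9692 6.6206 2.4075	ee: -0.1225 0.0569 0.5332	effort: 13.3854 7.1840 -1.8190 -0.8937
step 28	θ: -0.5913 0.6707 1.5103 3.2311	θ̇: -1.1253 4.1274 7.1817 2.8189	ee: -0.1278 0.0601 0.5283	effort: -22.0574 -8.7456 2.8795 -0.9044
step 29	θ: -0.6113 0.7327 1.6199 3.2642	θ̇: -1.5748 4.1764 7.3082 1.5730	ee: -0.1314 0.0650 0.5240	effort: -62.6215 -26.7029 8.7577 -0.1848
step 30	θ: -0.6458 0.7984 1.7253 3.2678	θ̇: -3.0808 4.6425 6.6315 -1.0567	ee: -0.1343 0.0703 0.5195	effort: -57.4018 -24.0472 8.9892 0.6576
step 31	θ: -0.7002 0.8700 1.8299 3.2392	θ̇: -4.1336 4.8397 7.3250 -2.7219	ee: -0.1397 0.0742 0.5134	effort: -23.1537 -8.3917 4.1625 1.0294
step 32	θ: -0.7667 0.9468 1.9441 3.1979	θ̇: -4.7371 5.3752 7.8744 -2.7912	ee: -0.1493 0.0769 0.5053	effort: 4.6669 4.0711 0.1760 1.0964
step 33	θ: -0.8404 1.0334 2.0623 3.1622	θ̇: -5.1021 6.1574 7.8344 -2.0029	ee: -0.1625 0.0798 0.4953	effort: 17.7317 9.8888 -1.2842 1.0868
step 34	θ: -0.9183 1.1312 2.1800 3.1394	θ̇: -5.2921 6.8555 7.8363 -1.0662	ee: -0.1774 0.0836 0.4836	effort: 20.7041 11.3389 -1.3102 1.0724
step 35	θ: -0.9989 1.2385 2.2990 3.1296	θ̇: -5.4456 7.4097 8.0230 -0.2650	ee: -0.1922 0.0884 0.4706	effort: 18.3150 10.4954 -0.8512 1.0395
step 36	θ: -1.0820 1.3527 2.4219 3.1304	θ̇: -5.6336 7.7706 8.3804 0.3495	ee: -0.2062 0.0935 0.4566	effort: 13.3339 8.4215 -0.3889 0.9769
step 37	θ: -1.1684 1.4704 2.5511 3.1395	θ̇: -5.8783 7.8833 8.8599 0.8447	ee: -0.2194 0.0986 0.4418	effort: 7.8231 5.6072 -0.1031 0.8509
step 38	θ: -1.2586 1.5872 2.6881 3.1551	θ̇: -6.1458 7.6528 9.4113 1.2440	ee: -0.2321 0.1031 0.4266	effort: 4.7478 2.4614 0.0839 0.6777
step 39	θ: -1.3520 1.6968 2.8331 3.1751	θ̇: -6.3116 6.9445 9.9153 1.4366	ee: -0.2450 0.1070 0.4109	effort: 9.9722 0.2585 0.6412 0.5641
step 40	θ: -1.4449 1.7909 2.9832 3.1936	θ̇: -6.0902 5.6481 10.0581 1.0499	ee: -0.2586 0.1105 0.3946	effort: 29.2855 1.8965 2.3825 0.7191
step 41	θ: -1.5289 1.8621 3.1296 3.1980	θ̇: -5.1216 3.9431 9.3367 -0.4467	ee: -0.2729 0.1143 0.3776
final ee position (m): -0.2729 0.1143 0.3776
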